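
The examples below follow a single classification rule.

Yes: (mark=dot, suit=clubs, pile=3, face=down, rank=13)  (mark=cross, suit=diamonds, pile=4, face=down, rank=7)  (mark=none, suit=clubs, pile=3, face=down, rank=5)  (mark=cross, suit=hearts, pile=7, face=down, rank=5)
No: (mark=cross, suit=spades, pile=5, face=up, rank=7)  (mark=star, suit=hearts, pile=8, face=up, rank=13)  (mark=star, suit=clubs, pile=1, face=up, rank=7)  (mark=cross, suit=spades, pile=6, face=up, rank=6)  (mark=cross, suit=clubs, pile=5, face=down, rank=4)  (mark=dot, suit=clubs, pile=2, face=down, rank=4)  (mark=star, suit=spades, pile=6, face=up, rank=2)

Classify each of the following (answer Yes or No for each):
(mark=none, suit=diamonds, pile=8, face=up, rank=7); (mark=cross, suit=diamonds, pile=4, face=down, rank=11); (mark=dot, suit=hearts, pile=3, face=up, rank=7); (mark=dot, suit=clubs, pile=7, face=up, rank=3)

No, Yes, No, No

The pattern is that an item is 'Yes' exactly when: face is down AND rank ≥ 5.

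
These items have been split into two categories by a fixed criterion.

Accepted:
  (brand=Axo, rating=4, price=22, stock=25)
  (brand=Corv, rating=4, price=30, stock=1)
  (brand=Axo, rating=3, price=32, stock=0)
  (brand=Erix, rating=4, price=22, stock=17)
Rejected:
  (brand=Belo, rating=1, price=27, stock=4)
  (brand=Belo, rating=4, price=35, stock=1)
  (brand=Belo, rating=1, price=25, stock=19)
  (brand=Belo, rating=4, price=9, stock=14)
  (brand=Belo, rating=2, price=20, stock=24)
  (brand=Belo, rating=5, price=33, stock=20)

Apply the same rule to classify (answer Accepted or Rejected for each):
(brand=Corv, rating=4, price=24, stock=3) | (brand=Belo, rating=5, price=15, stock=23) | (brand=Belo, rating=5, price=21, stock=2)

Accepted, Rejected, Rejected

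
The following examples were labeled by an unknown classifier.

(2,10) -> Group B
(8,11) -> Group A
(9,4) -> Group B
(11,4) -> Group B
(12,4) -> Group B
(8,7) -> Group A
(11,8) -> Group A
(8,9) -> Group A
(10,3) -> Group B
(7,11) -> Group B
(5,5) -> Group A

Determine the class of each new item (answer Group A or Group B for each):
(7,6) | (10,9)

Rule: |first − second| ≤ 3. This holds for each 'Group A' example and fails for each 'Group B' one.
(7,6): Group A (|7−6| = 1). (10,9): Group A (|10−9| = 1).

Group A, Group A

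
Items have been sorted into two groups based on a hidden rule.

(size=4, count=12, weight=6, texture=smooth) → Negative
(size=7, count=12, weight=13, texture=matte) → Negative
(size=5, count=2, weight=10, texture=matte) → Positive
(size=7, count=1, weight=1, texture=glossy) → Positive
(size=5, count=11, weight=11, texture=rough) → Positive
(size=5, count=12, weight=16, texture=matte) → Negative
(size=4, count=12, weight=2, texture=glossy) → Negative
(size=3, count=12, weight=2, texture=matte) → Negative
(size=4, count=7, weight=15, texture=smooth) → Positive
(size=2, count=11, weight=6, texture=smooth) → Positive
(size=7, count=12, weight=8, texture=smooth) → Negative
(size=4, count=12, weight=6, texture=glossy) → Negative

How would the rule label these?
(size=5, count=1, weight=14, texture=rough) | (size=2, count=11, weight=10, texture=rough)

Rule: count ≤ 11. This holds for each 'Positive' example and fails for each 'Negative' one.

Positive, Positive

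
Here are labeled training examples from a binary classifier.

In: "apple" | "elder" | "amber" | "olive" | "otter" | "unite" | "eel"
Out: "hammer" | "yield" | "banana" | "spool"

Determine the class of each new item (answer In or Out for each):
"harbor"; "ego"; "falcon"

Out, In, Out

The common property of the 'In' items is: starts with a vowel. No 'Out' item has it.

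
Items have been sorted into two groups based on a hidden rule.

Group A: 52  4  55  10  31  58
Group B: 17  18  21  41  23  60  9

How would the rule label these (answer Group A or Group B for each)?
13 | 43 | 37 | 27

'Group A' ⟺ ≡ 1 (mod 3).
Group A: 13, since 13 mod 3 = 1. Group A: 43, since 43 mod 3 = 1. Group A: 37, since 37 mod 3 = 1. Group B: 27, since 27 mod 3 = 0.

Group A, Group A, Group A, Group B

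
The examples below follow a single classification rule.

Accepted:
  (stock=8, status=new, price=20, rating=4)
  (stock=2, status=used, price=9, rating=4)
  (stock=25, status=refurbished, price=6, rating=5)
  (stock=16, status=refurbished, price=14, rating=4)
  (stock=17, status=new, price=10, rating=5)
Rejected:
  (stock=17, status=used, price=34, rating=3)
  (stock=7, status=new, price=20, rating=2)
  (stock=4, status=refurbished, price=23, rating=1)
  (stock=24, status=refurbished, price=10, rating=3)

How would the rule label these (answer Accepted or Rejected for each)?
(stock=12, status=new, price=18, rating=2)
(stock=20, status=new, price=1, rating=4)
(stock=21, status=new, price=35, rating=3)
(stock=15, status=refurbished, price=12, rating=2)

The distinguishing property — rating ≥ 4 — holds for all the 'Accepted' cases and none of the 'Rejected' cases.

Rejected, Accepted, Rejected, Rejected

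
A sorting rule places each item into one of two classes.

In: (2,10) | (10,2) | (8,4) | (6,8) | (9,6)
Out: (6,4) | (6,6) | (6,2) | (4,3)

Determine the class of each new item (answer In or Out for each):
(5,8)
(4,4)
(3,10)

The simplest hypothesis consistent with all the labels is: max ≥ 8.
(5,8): max 8, qualifies → In. (4,4): max 4, does not fit → Out. (3,10): max 10, qualifies → In.

In, Out, In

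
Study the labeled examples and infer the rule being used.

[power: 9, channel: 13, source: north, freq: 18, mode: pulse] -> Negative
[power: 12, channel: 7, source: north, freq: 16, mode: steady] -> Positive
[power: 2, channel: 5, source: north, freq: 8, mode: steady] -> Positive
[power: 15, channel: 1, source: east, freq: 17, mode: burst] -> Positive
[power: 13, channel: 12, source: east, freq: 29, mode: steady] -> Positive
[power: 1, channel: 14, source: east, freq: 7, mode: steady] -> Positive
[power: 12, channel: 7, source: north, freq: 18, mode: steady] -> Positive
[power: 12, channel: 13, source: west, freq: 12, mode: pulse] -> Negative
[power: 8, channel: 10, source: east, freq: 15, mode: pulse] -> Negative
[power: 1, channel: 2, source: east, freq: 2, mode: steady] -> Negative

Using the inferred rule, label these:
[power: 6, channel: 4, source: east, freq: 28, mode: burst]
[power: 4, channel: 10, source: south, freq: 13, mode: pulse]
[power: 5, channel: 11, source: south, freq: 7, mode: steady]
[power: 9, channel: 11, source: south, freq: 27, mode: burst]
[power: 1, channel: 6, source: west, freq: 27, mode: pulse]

Positive, Negative, Positive, Positive, Negative

The distinguishing property — mode is not pulse AND freq ≥ 7 — holds for all the 'Positive' cases and none of the 'Negative' cases.
[power: 6, channel: 4, source: east, freq: 28, mode: burst]: mode is burst, freq = 28 — matches, so Positive.
[power: 4, channel: 10, source: south, freq: 13, mode: pulse]: mode is pulse, freq = 13 — does not pass, so Negative.
[power: 5, channel: 11, source: south, freq: 7, mode: steady]: mode is steady, freq = 7 — matches, so Positive.
[power: 9, channel: 11, source: south, freq: 27, mode: burst]: mode is burst, freq = 27 — matches, so Positive.
[power: 1, channel: 6, source: west, freq: 27, mode: pulse]: mode is pulse, freq = 27 — does not pass, so Negative.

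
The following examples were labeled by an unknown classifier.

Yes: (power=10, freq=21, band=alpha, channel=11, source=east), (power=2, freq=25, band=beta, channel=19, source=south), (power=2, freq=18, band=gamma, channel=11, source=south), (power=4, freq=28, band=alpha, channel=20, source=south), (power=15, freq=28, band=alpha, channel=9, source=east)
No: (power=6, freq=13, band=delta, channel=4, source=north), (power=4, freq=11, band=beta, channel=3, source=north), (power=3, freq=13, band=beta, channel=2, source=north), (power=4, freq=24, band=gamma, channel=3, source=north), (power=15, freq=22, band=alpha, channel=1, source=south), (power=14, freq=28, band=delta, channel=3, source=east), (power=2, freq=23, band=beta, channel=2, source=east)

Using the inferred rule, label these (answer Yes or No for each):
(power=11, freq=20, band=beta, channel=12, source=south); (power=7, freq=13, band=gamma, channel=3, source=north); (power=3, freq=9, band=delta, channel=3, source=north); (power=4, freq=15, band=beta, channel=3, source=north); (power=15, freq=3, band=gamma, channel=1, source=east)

Yes, No, No, No, No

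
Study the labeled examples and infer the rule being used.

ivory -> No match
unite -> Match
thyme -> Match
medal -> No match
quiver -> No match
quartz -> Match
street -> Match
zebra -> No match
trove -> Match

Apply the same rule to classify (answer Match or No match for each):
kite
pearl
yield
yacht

Match, No match, No match, Match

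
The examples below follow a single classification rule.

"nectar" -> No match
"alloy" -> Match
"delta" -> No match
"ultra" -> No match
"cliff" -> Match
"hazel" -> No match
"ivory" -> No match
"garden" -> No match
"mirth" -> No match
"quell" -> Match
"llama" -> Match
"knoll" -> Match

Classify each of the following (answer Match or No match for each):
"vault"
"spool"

The common property of the 'Match' items is: has a double letter. No 'No match' item has it.
"vault" — no doubled letter, hence No match. "spool" — 'oo' doubled, hence Match.

No match, Match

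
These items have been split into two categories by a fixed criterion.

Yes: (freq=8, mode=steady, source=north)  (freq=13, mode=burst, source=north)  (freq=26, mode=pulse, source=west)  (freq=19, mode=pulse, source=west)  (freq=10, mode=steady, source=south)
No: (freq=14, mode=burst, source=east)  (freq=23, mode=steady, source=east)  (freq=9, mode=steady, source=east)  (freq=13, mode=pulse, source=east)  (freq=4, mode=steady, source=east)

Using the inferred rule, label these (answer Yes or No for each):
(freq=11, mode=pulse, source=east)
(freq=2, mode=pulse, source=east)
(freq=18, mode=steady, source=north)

No, No, Yes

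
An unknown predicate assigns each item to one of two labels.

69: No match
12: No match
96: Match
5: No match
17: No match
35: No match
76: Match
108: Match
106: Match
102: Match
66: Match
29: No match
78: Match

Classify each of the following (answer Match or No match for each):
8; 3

A rule that fits every label: even AND at least 17 — true of each 'Match' example, false of each 'No match' one.

No match, No match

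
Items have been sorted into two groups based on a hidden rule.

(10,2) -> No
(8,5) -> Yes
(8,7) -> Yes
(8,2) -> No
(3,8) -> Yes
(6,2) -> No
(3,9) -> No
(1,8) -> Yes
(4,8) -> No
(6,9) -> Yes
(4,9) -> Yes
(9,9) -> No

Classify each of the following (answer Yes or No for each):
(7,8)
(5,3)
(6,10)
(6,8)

Yes, No, No, No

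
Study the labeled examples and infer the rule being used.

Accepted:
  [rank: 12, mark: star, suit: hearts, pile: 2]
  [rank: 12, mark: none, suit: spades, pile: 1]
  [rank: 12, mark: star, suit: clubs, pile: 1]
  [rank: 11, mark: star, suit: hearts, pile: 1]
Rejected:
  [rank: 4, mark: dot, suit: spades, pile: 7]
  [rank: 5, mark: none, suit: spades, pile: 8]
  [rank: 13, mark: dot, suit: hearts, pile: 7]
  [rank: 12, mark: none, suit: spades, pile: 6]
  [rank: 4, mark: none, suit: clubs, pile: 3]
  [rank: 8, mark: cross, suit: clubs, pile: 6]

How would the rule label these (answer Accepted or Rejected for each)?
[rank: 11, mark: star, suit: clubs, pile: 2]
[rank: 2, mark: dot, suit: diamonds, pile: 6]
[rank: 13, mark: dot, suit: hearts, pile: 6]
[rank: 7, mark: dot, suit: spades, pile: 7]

Accepted, Rejected, Rejected, Rejected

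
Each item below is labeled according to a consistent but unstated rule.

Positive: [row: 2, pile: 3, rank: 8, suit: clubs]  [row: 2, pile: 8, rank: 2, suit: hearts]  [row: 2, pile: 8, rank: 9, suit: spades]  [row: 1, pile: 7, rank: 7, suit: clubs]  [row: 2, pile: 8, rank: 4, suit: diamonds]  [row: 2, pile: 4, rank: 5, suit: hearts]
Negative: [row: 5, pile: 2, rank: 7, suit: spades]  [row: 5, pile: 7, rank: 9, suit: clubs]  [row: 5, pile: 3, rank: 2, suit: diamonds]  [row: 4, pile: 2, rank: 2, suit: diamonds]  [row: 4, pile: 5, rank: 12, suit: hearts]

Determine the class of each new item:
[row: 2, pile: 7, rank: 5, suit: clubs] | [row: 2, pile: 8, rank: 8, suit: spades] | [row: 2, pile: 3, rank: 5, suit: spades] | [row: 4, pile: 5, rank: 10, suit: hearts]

The simplest hypothesis consistent with all the labels is: row ≤ 2.
[row: 2, pile: 7, rank: 5, suit: clubs]: Positive (row = 2). [row: 2, pile: 8, rank: 8, suit: spades]: Positive (row = 2). [row: 2, pile: 3, rank: 5, suit: spades]: Positive (row = 2). [row: 4, pile: 5, rank: 10, suit: hearts]: Negative (row = 4).

Positive, Positive, Positive, Negative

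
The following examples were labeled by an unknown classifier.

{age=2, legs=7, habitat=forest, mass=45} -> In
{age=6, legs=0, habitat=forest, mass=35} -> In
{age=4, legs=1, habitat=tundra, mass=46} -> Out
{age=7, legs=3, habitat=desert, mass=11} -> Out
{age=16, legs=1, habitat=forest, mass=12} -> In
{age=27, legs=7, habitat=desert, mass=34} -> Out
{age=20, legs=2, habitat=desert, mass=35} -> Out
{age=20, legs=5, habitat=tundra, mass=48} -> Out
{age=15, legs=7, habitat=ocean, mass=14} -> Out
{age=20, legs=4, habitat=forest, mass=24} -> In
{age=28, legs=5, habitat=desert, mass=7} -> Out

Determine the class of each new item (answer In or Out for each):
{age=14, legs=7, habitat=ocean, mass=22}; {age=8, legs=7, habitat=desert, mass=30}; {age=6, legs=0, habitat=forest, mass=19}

Out, Out, In

One predicate separates the groups cleanly: habitat is forest.
{age=14, legs=7, habitat=ocean, mass=22}: Out (habitat is ocean).
{age=8, legs=7, habitat=desert, mass=30}: Out (habitat is desert).
{age=6, legs=0, habitat=forest, mass=19}: In (habitat is forest).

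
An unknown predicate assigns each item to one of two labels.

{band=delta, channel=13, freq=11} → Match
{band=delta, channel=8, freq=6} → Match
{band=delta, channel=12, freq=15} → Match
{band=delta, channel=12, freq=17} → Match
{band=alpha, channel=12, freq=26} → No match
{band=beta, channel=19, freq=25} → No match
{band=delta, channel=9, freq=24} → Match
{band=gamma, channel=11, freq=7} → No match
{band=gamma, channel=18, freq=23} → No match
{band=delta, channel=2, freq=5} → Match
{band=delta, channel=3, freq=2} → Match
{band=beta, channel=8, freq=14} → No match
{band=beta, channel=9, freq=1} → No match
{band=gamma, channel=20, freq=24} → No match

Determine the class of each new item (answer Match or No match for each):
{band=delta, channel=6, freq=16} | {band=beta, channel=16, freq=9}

'Match' ⟺ band is delta.
{band=delta, channel=6, freq=16} → band is delta → Match. {band=beta, channel=16, freq=9} → band is beta → No match.

Match, No match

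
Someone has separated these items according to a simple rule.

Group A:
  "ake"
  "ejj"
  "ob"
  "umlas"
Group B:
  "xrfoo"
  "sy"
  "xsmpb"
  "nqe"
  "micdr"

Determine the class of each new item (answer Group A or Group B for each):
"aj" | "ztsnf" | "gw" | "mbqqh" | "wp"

Group A, Group B, Group B, Group B, Group B

Looking at the examples, the only property every 'Group A' case has and every 'Group B' case lacks is: starts with a vowel.
"aj" — starts with 'a', hence Group A. "ztsnf" — starts with 'z', hence Group B. "gw" — starts with 'g', hence Group B. "mbqqh" — starts with 'm', hence Group B. "wp" — starts with 'w', hence Group B.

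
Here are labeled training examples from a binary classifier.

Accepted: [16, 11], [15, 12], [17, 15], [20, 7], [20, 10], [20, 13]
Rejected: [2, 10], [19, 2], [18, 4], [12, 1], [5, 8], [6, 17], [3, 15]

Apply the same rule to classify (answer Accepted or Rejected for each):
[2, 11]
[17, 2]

Rejected, Rejected

The distinguishing property — sum ≥ 27 — holds for all the 'Accepted' cases and none of the 'Rejected' cases.
[2, 11]: 2+11 = 13, doesn't qualify → Rejected.
[17, 2]: 17+2 = 19, doesn't qualify → Rejected.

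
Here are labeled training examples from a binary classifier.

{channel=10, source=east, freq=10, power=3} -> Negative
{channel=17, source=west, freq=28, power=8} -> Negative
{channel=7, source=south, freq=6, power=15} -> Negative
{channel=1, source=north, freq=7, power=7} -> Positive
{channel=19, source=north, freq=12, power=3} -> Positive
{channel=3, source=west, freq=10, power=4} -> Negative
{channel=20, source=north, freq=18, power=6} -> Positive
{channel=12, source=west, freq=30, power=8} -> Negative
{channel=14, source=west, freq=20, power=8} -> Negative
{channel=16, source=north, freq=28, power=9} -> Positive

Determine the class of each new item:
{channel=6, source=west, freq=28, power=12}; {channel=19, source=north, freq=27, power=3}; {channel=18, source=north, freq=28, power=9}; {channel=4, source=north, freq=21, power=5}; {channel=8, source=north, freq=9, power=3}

Negative, Positive, Positive, Positive, Positive

'Positive' ⟺ source is north.
{channel=6, source=west, freq=28, power=12}: source is west, fails the rule → Negative.
{channel=19, source=north, freq=27, power=3}: source is north, checks out → Positive.
{channel=18, source=north, freq=28, power=9}: source is north, checks out → Positive.
{channel=4, source=north, freq=21, power=5}: source is north, checks out → Positive.
{channel=8, source=north, freq=9, power=3}: source is north, checks out → Positive.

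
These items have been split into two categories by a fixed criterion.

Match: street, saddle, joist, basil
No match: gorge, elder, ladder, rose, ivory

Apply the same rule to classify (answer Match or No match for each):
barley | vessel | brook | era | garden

No match, Match, No match, No match, No match

The classifier is using: length ≥ 5 AND contains 's'.
barley: length 6, no 's', doesn't qualify → No match. vessel: length 6, has 's', meets the rule → Match. brook: length 5, no 's', doesn't qualify → No match. era: length 3, no 's', doesn't qualify → No match. garden: length 6, no 's', doesn't qualify → No match.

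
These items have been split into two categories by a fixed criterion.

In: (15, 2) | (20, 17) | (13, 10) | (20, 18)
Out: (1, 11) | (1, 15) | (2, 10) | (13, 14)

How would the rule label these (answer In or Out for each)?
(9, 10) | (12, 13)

The simplest hypothesis consistent with all the labels is: first > second.
Out: (9, 10), since 9 < 10. Out: (12, 13), since 12 < 13.

Out, Out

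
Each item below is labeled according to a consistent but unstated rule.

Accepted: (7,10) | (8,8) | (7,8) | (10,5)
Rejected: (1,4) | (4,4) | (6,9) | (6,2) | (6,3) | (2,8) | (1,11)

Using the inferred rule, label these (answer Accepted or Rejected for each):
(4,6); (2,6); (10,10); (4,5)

The common property of the 'Accepted' items is: first ≥ 7. No 'Rejected' item has it.
(4,6) → first 4 → Rejected.
(2,6) → first 2 → Rejected.
(10,10) → first 10 → Accepted.
(4,5) → first 4 → Rejected.

Rejected, Rejected, Accepted, Rejected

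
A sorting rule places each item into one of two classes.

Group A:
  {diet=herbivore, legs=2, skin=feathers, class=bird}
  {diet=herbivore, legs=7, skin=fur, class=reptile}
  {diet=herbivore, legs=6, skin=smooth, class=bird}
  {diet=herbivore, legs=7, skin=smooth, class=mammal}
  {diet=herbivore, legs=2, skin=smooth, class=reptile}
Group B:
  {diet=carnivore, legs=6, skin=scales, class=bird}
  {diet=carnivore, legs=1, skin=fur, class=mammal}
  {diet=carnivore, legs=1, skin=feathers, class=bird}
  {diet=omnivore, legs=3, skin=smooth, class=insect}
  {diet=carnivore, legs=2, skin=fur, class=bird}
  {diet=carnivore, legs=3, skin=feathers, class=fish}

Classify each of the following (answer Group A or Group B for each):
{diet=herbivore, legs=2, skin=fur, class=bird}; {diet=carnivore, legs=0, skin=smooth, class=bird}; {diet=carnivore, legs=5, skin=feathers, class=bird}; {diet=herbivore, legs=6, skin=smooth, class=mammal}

Group A, Group B, Group B, Group A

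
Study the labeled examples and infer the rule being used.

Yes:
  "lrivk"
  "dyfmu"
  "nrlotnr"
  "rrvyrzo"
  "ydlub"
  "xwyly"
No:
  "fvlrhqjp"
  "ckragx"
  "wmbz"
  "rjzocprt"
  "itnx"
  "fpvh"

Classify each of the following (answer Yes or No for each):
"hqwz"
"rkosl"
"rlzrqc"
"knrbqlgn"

The common property of the 'Yes' items is: odd length. No 'No' item has it.
"hqwz": No (length 4).
"rkosl": Yes (length 5).
"rlzrqc": No (length 6).
"knrbqlgn": No (length 8).

No, Yes, No, No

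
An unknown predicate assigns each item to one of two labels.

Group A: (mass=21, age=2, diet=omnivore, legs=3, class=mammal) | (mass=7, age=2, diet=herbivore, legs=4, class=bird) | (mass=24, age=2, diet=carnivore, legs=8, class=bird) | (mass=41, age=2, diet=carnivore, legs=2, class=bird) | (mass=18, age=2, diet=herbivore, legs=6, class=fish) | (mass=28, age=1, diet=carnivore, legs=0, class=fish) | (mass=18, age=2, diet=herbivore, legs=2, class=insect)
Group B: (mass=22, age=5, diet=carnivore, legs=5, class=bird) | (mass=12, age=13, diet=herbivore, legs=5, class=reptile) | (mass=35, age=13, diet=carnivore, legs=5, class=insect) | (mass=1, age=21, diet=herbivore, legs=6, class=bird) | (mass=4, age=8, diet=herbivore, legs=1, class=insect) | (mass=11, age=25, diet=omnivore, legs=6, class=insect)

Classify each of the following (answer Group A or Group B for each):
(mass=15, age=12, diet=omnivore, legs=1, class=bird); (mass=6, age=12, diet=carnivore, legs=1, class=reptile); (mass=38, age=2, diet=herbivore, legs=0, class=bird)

Rule: age ≤ 2. This holds for each 'Group A' example and fails for each 'Group B' one.
(mass=15, age=12, diet=omnivore, legs=1, class=bird): age = 12, doesn't match → Group B.
(mass=6, age=12, diet=carnivore, legs=1, class=reptile): age = 12, doesn't match → Group B.
(mass=38, age=2, diet=herbivore, legs=0, class=bird): age = 2, qualifies → Group A.

Group B, Group B, Group A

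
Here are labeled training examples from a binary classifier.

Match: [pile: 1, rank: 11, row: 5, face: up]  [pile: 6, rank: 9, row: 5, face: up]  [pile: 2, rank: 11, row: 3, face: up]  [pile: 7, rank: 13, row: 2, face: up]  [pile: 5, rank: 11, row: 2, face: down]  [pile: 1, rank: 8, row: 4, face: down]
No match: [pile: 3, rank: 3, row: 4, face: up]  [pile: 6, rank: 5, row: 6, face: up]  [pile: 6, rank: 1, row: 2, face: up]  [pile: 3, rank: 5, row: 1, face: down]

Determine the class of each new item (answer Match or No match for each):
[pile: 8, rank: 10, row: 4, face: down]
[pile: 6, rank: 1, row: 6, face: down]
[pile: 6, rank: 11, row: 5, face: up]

Match, No match, Match

'Match' ⟺ rank ≥ 8.
Match: [pile: 8, rank: 10, row: 4, face: down], since rank = 10. No match: [pile: 6, rank: 1, row: 6, face: down], since rank = 1. Match: [pile: 6, rank: 11, row: 5, face: up], since rank = 11.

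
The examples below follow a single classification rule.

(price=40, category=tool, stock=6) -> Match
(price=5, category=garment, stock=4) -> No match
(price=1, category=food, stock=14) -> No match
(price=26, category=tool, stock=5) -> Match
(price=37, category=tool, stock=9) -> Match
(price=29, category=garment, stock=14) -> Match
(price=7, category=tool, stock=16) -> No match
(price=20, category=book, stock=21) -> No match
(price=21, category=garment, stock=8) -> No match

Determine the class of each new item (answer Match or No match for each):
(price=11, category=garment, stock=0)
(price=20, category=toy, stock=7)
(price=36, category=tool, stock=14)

The pattern is that an item is 'Match' exactly when: price ≥ 26.
(price=11, category=garment, stock=0): No match (price = 11). (price=20, category=toy, stock=7): No match (price = 20). (price=36, category=tool, stock=14): Match (price = 36).

No match, No match, Match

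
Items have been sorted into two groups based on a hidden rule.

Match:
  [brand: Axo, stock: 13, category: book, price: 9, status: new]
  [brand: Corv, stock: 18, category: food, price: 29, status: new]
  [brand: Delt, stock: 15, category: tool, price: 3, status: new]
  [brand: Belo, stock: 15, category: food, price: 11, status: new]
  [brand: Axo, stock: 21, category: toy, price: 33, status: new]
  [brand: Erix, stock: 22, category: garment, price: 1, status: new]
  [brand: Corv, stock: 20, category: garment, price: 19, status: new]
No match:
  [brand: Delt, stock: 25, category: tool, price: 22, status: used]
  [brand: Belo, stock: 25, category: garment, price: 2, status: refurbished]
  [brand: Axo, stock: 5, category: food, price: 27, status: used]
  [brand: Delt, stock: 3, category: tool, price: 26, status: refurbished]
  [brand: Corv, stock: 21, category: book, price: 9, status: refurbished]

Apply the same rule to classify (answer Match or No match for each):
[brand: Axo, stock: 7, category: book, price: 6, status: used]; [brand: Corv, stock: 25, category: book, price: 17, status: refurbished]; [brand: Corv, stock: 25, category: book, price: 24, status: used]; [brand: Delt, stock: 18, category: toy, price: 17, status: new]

No match, No match, No match, Match

Looking at the examples, the only property every 'Match' case has and every 'No match' case lacks is: status is new.
[brand: Axo, stock: 7, category: book, price: 6, status: used]: status is used, does not fit → No match. [brand: Corv, stock: 25, category: book, price: 17, status: refurbished]: status is refurbished, does not fit → No match. [brand: Corv, stock: 25, category: book, price: 24, status: used]: status is used, does not fit → No match. [brand: Delt, stock: 18, category: toy, price: 17, status: new]: status is new, has this property → Match.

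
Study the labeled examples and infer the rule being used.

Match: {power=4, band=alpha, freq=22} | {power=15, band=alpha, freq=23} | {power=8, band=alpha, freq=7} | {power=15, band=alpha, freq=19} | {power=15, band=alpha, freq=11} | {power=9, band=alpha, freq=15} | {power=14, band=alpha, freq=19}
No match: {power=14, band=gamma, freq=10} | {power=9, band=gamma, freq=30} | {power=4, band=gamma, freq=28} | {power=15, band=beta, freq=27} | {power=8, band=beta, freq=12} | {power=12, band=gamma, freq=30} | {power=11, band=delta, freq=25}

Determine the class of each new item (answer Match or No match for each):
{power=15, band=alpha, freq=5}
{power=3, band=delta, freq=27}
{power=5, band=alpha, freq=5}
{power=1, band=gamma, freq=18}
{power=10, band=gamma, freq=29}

One predicate separates the groups cleanly: band is alpha.
{power=15, band=alpha, freq=5} → band is alpha → Match. {power=3, band=delta, freq=27} → band is delta → No match. {power=5, band=alpha, freq=5} → band is alpha → Match. {power=1, band=gamma, freq=18} → band is gamma → No match. {power=10, band=gamma, freq=29} → band is gamma → No match.

Match, No match, Match, No match, No match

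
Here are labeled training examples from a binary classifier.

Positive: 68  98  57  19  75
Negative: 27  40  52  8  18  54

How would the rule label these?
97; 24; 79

The simplest hypothesis consistent with all the labels is: digit sum ≥ 10.
97: digit sum 9+7 = 16 — checks out, so Positive. 24: digit sum 2+4 = 6 — fails the rule, so Negative. 79: digit sum 7+9 = 16 — checks out, so Positive.

Positive, Negative, Positive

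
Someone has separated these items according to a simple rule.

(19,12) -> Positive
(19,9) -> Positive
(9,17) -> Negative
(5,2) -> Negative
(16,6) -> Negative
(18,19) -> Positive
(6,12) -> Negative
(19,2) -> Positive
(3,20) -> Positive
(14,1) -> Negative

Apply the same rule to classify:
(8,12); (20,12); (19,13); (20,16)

Negative, Positive, Positive, Positive

'Positive' ⟺ max ≥ 18.
(8,12): max 12 — doesn't match, so Negative.
(20,12): max 20 — qualifies, so Positive.
(19,13): max 19 — qualifies, so Positive.
(20,16): max 20 — qualifies, so Positive.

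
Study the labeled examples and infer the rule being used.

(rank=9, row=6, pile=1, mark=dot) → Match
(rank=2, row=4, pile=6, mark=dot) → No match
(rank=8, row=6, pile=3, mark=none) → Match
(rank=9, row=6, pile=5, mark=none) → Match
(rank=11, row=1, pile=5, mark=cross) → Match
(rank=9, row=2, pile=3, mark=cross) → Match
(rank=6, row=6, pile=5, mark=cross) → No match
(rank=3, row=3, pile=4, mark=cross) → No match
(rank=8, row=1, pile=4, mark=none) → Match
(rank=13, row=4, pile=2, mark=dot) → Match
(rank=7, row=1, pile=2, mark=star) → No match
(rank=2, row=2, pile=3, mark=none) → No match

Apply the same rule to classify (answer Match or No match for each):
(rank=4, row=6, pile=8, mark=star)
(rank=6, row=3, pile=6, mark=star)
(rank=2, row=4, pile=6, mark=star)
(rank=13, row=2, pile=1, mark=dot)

No match, No match, No match, Match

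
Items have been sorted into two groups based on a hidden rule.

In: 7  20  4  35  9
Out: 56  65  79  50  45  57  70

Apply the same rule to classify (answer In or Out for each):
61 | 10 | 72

Out, In, Out

The rule appears to be: at most 35.
61: 61 > 35, does not pass → Out. 10: 10 ≤ 35, fits → In. 72: 72 > 35, does not pass → Out.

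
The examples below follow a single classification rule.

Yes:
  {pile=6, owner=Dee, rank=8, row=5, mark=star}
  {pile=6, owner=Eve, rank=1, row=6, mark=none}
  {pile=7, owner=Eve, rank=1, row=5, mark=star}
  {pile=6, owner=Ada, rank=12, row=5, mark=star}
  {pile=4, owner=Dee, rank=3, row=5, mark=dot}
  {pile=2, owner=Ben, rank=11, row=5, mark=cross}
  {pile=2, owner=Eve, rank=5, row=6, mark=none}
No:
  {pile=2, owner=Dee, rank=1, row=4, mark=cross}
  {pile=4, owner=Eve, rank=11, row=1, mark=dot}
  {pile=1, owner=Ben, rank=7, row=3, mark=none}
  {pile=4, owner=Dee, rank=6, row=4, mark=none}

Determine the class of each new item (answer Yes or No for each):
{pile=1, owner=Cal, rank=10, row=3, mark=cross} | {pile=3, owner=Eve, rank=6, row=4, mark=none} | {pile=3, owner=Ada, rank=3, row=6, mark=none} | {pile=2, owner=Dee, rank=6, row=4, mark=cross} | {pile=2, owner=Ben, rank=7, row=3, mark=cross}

One predicate separates the groups cleanly: row ≥ 5.

No, No, Yes, No, No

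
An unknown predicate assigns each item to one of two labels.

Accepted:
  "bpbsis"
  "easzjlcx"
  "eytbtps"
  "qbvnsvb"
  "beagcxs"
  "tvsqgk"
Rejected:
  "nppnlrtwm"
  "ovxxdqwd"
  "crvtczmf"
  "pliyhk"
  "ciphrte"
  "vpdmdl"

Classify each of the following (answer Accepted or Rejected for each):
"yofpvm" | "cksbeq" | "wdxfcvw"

Rejected, Accepted, Rejected

Comparing the two groups points to one rule — contains 's'.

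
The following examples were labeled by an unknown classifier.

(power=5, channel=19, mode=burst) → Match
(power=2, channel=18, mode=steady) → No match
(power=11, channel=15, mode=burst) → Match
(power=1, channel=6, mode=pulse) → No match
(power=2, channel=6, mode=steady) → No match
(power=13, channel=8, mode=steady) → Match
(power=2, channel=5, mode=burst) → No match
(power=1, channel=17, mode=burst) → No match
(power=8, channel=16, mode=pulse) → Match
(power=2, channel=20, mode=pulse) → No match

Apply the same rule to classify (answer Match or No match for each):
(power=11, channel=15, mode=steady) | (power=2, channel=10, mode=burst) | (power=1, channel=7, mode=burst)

Match, No match, No match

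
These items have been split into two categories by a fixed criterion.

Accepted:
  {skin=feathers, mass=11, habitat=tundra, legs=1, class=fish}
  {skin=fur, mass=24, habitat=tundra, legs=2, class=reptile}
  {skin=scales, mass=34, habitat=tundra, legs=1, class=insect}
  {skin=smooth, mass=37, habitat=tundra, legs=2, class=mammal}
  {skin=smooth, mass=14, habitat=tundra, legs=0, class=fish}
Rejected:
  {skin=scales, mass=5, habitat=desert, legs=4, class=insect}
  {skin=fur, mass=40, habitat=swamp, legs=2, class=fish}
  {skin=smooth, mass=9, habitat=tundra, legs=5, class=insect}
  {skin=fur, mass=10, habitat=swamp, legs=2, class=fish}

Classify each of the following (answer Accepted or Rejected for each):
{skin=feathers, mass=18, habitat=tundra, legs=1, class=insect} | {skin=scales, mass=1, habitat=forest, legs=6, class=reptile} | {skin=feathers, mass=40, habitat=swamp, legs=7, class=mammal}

Accepted, Rejected, Rejected

A rule that fits every label: habitat is tundra AND legs ≤ 2 — true of each 'Accepted' example, false of each 'Rejected' one.
Accepted: {skin=feathers, mass=18, habitat=tundra, legs=1, class=insect}, since habitat is tundra, legs = 1.
Rejected: {skin=scales, mass=1, habitat=forest, legs=6, class=reptile}, since habitat is forest, legs = 6.
Rejected: {skin=feathers, mass=40, habitat=swamp, legs=7, class=mammal}, since habitat is swamp, legs = 7.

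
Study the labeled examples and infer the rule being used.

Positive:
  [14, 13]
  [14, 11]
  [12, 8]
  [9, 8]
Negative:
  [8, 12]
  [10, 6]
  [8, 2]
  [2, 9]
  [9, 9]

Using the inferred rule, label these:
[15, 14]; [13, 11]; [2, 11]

The common property of the 'Positive' items is: first > second AND sum ≥ 17. No 'Negative' item has it.
Positive: [15, 14], since 15 > 14, 15+14 = 29. Positive: [13, 11], since 13 > 11, 13+11 = 24. Negative: [2, 11], since 2 < 11, 2+11 = 13.

Positive, Positive, Negative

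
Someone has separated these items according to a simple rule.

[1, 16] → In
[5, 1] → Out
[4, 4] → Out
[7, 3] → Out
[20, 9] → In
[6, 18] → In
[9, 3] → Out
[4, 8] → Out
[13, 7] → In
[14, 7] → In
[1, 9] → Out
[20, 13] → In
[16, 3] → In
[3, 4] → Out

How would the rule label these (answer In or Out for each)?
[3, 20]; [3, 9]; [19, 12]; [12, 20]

In, Out, In, In

All 'In' examples share one property — sum ≥ 17 — and every 'Out' example lacks it.
[3, 20]: 3+20 = 23 — matches, so In.
[3, 9]: 3+9 = 12 — does not satisfy this, so Out.
[19, 12]: 19+12 = 31 — matches, so In.
[12, 20]: 12+20 = 32 — matches, so In.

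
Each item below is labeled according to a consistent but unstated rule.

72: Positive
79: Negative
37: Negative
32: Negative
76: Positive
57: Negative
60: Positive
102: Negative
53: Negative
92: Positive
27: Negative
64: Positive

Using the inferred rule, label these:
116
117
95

A rule that fits every label: multiple of 4 AND at least 37 — true of each 'Positive' example, false of each 'Negative' one.
116 — 116 = 4·29, 116 ≥ 37, hence Positive.
117 — 117 = 4·29 + 1, 117 ≥ 37, hence Negative.
95 — 95 = 4·23 + 3, 95 ≥ 37, hence Negative.

Positive, Negative, Negative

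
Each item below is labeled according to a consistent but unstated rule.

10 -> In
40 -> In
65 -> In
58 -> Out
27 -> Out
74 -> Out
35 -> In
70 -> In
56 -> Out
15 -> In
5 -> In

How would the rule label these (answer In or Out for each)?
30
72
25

The rule appears to be: multiple of 5.
30: In (30 = 5·6).
72: Out (72 = 5·14 + 2).
25: In (25 = 5·5).

In, Out, In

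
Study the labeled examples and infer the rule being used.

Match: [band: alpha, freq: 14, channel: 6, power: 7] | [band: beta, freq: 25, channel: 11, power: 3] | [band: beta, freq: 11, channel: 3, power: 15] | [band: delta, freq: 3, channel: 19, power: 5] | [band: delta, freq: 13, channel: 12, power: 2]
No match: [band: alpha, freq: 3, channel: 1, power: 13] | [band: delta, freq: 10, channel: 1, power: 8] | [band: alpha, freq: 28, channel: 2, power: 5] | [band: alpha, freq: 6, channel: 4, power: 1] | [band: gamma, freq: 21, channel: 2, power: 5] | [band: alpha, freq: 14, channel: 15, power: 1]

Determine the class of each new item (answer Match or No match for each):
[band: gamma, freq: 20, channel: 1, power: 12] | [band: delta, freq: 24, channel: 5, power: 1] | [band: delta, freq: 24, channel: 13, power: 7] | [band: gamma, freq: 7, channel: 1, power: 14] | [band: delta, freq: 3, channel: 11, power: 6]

No match, No match, Match, No match, Match

Rule: power ≥ 2 AND channel ≥ 3. This holds for each 'Match' example and fails for each 'No match' one.
[band: gamma, freq: 20, channel: 1, power: 12]: power = 12, channel = 1, fails this test → No match.
[band: delta, freq: 24, channel: 5, power: 1]: power = 1, channel = 5, fails this test → No match.
[band: delta, freq: 24, channel: 13, power: 7]: power = 7, channel = 13, checks out → Match.
[band: gamma, freq: 7, channel: 1, power: 14]: power = 14, channel = 1, fails this test → No match.
[band: delta, freq: 3, channel: 11, power: 6]: power = 6, channel = 11, checks out → Match.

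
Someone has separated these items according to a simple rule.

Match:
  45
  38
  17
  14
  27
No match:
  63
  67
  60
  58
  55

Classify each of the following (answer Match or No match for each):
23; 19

'Match' ⟺ at most 45.
Match: 23, since 23 ≤ 45.
Match: 19, since 19 ≤ 45.

Match, Match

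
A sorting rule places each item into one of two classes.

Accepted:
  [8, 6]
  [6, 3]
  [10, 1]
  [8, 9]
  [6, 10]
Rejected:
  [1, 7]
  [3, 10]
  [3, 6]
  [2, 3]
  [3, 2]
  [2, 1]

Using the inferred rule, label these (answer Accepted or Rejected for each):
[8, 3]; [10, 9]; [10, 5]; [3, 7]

The rule appears to be: first ≥ 6.
Accepted: [8, 3], since first 8. Accepted: [10, 9], since first 10. Accepted: [10, 5], since first 10. Rejected: [3, 7], since first 3.

Accepted, Accepted, Accepted, Rejected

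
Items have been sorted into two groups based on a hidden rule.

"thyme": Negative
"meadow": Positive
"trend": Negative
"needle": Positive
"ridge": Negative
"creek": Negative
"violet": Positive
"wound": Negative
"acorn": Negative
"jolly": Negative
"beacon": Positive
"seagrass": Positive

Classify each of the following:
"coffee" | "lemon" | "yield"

Positive, Negative, Negative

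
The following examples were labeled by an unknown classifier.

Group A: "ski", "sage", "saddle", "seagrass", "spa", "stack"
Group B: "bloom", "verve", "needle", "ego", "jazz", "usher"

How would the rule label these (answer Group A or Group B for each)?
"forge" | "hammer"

A rule that fits every label: starts with 's' — true of each 'Group A' example, false of each 'Group B' one.
"forge": Group B (starts with 'f'). "hammer": Group B (starts with 'h').

Group B, Group B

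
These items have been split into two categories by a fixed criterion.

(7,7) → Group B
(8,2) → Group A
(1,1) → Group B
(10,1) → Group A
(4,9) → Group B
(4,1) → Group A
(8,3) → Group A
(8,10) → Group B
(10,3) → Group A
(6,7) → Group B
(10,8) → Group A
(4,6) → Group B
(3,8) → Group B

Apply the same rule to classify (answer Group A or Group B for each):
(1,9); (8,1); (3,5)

Group B, Group A, Group B

Checking candidate rules against both groups, what survives is: first > second.
Group B: (1,9), since 1 < 9. Group A: (8,1), since 8 > 1. Group B: (3,5), since 3 < 5.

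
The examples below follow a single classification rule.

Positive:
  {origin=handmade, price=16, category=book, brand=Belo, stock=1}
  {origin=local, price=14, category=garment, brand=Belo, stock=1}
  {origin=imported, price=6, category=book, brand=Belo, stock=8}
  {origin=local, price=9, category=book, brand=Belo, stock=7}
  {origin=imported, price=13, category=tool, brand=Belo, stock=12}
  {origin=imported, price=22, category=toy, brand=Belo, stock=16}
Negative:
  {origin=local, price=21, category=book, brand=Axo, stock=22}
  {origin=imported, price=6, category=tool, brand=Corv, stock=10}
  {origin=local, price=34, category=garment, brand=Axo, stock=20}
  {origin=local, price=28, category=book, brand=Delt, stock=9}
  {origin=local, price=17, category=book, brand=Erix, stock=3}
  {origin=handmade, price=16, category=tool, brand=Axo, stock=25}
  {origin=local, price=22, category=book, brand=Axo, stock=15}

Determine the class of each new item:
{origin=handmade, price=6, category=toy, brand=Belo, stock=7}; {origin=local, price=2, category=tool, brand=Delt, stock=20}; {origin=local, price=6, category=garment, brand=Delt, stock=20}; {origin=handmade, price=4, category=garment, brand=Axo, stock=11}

Positive, Negative, Negative, Negative

Rule: brand is Belo. This holds for each 'Positive' example and fails for each 'Negative' one.
{origin=handmade, price=6, category=toy, brand=Belo, stock=7}: brand is Belo — has this property, so Positive.
{origin=local, price=2, category=tool, brand=Delt, stock=20}: brand is Delt — fails the rule, so Negative.
{origin=local, price=6, category=garment, brand=Delt, stock=20}: brand is Delt — fails the rule, so Negative.
{origin=handmade, price=4, category=garment, brand=Axo, stock=11}: brand is Axo — fails the rule, so Negative.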